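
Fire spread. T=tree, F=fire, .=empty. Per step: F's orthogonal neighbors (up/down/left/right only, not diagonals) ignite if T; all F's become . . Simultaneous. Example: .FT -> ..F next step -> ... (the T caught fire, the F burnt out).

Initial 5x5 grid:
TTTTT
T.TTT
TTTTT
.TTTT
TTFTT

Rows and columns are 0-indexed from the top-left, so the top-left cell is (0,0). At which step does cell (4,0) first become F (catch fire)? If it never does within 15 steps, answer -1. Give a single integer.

Step 1: cell (4,0)='T' (+3 fires, +1 burnt)
Step 2: cell (4,0)='F' (+5 fires, +3 burnt)
  -> target ignites at step 2
Step 3: cell (4,0)='.' (+4 fires, +5 burnt)
Step 4: cell (4,0)='.' (+4 fires, +4 burnt)
Step 5: cell (4,0)='.' (+4 fires, +4 burnt)
Step 6: cell (4,0)='.' (+2 fires, +4 burnt)
Step 7: cell (4,0)='.' (+0 fires, +2 burnt)
  fire out at step 7

2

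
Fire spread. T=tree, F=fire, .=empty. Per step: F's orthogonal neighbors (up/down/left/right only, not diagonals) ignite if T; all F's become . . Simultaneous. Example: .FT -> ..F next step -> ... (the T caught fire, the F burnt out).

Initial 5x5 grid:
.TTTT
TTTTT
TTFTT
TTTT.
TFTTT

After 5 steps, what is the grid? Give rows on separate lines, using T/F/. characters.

Step 1: 7 trees catch fire, 2 burn out
  .TTTT
  TTFTT
  TF.FT
  TFFT.
  F.FTT
Step 2: 8 trees catch fire, 7 burn out
  .TFTT
  TF.FT
  F...F
  F..F.
  ...FT
Step 3: 5 trees catch fire, 8 burn out
  .F.FT
  F...F
  .....
  .....
  ....F
Step 4: 1 trees catch fire, 5 burn out
  ....F
  .....
  .....
  .....
  .....
Step 5: 0 trees catch fire, 1 burn out
  .....
  .....
  .....
  .....
  .....

.....
.....
.....
.....
.....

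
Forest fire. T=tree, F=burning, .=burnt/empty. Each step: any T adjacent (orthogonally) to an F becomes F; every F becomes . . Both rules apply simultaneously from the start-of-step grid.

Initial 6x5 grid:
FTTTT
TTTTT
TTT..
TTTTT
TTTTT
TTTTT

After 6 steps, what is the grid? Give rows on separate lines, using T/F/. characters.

Step 1: 2 trees catch fire, 1 burn out
  .FTTT
  FTTTT
  TTT..
  TTTTT
  TTTTT
  TTTTT
Step 2: 3 trees catch fire, 2 burn out
  ..FTT
  .FTTT
  FTT..
  TTTTT
  TTTTT
  TTTTT
Step 3: 4 trees catch fire, 3 burn out
  ...FT
  ..FTT
  .FT..
  FTTTT
  TTTTT
  TTTTT
Step 4: 5 trees catch fire, 4 burn out
  ....F
  ...FT
  ..F..
  .FTTT
  FTTTT
  TTTTT
Step 5: 4 trees catch fire, 5 burn out
  .....
  ....F
  .....
  ..FTT
  .FTTT
  FTTTT
Step 6: 3 trees catch fire, 4 burn out
  .....
  .....
  .....
  ...FT
  ..FTT
  .FTTT

.....
.....
.....
...FT
..FTT
.FTTT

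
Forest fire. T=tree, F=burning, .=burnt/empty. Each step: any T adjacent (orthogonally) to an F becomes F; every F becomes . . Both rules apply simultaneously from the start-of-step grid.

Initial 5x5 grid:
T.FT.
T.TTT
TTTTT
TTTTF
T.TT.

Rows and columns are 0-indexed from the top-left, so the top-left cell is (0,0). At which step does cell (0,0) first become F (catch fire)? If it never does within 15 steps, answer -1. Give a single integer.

Step 1: cell (0,0)='T' (+4 fires, +2 burnt)
Step 2: cell (0,0)='T' (+6 fires, +4 burnt)
Step 3: cell (0,0)='T' (+3 fires, +6 burnt)
Step 4: cell (0,0)='T' (+2 fires, +3 burnt)
Step 5: cell (0,0)='T' (+2 fires, +2 burnt)
Step 6: cell (0,0)='F' (+1 fires, +2 burnt)
  -> target ignites at step 6
Step 7: cell (0,0)='.' (+0 fires, +1 burnt)
  fire out at step 7

6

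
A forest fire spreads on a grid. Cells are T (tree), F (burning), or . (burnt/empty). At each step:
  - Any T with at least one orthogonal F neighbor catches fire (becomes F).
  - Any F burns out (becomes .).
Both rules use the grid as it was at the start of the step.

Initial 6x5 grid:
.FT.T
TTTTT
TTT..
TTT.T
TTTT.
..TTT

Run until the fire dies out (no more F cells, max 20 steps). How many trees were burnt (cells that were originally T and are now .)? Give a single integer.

Step 1: +2 fires, +1 burnt (F count now 2)
Step 2: +3 fires, +2 burnt (F count now 3)
Step 3: +4 fires, +3 burnt (F count now 4)
Step 4: +4 fires, +4 burnt (F count now 4)
Step 5: +3 fires, +4 burnt (F count now 3)
Step 6: +2 fires, +3 burnt (F count now 2)
Step 7: +1 fires, +2 burnt (F count now 1)
Step 8: +1 fires, +1 burnt (F count now 1)
Step 9: +0 fires, +1 burnt (F count now 0)
Fire out after step 9
Initially T: 21, now '.': 29
Total burnt (originally-T cells now '.'): 20

Answer: 20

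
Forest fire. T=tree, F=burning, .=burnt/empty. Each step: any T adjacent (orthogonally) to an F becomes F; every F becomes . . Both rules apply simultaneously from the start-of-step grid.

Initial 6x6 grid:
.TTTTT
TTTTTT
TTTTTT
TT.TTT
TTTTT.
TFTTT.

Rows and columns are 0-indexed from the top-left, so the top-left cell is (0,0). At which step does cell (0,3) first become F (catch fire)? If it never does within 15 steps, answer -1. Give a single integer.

Step 1: cell (0,3)='T' (+3 fires, +1 burnt)
Step 2: cell (0,3)='T' (+4 fires, +3 burnt)
Step 3: cell (0,3)='T' (+4 fires, +4 burnt)
Step 4: cell (0,3)='T' (+5 fires, +4 burnt)
Step 5: cell (0,3)='T' (+5 fires, +5 burnt)
Step 6: cell (0,3)='T' (+4 fires, +5 burnt)
Step 7: cell (0,3)='F' (+3 fires, +4 burnt)
  -> target ignites at step 7
Step 8: cell (0,3)='.' (+2 fires, +3 burnt)
Step 9: cell (0,3)='.' (+1 fires, +2 burnt)
Step 10: cell (0,3)='.' (+0 fires, +1 burnt)
  fire out at step 10

7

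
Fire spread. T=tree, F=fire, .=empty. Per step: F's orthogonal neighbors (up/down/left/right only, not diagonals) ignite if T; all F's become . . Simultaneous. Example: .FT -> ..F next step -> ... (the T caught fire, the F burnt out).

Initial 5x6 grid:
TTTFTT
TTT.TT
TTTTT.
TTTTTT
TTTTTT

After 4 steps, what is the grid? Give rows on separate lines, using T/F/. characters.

Step 1: 2 trees catch fire, 1 burn out
  TTF.FT
  TTT.TT
  TTTTT.
  TTTTTT
  TTTTTT
Step 2: 4 trees catch fire, 2 burn out
  TF...F
  TTF.FT
  TTTTT.
  TTTTTT
  TTTTTT
Step 3: 5 trees catch fire, 4 burn out
  F.....
  TF...F
  TTFTF.
  TTTTTT
  TTTTTT
Step 4: 5 trees catch fire, 5 burn out
  ......
  F.....
  TF.F..
  TTFTFT
  TTTTTT

......
F.....
TF.F..
TTFTFT
TTTTTT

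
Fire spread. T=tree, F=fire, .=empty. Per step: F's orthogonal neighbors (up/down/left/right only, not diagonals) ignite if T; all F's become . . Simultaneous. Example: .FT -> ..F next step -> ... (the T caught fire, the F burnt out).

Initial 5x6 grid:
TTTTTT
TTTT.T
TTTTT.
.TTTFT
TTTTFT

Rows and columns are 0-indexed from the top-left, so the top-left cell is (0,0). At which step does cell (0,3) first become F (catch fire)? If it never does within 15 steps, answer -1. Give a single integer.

Step 1: cell (0,3)='T' (+5 fires, +2 burnt)
Step 2: cell (0,3)='T' (+3 fires, +5 burnt)
Step 3: cell (0,3)='T' (+4 fires, +3 burnt)
Step 4: cell (0,3)='F' (+4 fires, +4 burnt)
  -> target ignites at step 4
Step 5: cell (0,3)='.' (+4 fires, +4 burnt)
Step 6: cell (0,3)='.' (+3 fires, +4 burnt)
Step 7: cell (0,3)='.' (+2 fires, +3 burnt)
Step 8: cell (0,3)='.' (+0 fires, +2 burnt)
  fire out at step 8

4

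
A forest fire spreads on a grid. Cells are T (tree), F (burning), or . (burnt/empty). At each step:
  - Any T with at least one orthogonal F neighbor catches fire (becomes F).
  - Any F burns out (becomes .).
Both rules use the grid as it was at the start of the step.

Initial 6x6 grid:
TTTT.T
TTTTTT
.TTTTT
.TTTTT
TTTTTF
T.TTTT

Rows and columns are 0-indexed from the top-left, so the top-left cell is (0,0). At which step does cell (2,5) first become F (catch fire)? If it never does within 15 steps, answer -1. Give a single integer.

Step 1: cell (2,5)='T' (+3 fires, +1 burnt)
Step 2: cell (2,5)='F' (+4 fires, +3 burnt)
  -> target ignites at step 2
Step 3: cell (2,5)='.' (+5 fires, +4 burnt)
Step 4: cell (2,5)='.' (+6 fires, +5 burnt)
Step 5: cell (2,5)='.' (+4 fires, +6 burnt)
Step 6: cell (2,5)='.' (+4 fires, +4 burnt)
Step 7: cell (2,5)='.' (+2 fires, +4 burnt)
Step 8: cell (2,5)='.' (+2 fires, +2 burnt)
Step 9: cell (2,5)='.' (+1 fires, +2 burnt)
Step 10: cell (2,5)='.' (+0 fires, +1 burnt)
  fire out at step 10

2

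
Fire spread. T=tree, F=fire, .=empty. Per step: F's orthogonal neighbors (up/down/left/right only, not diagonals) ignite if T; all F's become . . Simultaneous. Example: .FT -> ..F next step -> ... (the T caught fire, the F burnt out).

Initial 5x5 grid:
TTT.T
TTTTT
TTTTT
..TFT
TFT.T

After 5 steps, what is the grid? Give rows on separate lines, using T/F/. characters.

Step 1: 5 trees catch fire, 2 burn out
  TTT.T
  TTTTT
  TTTFT
  ..F.F
  F.F.T
Step 2: 4 trees catch fire, 5 burn out
  TTT.T
  TTTFT
  TTF.F
  .....
  ....F
Step 3: 3 trees catch fire, 4 burn out
  TTT.T
  TTF.F
  TF...
  .....
  .....
Step 4: 4 trees catch fire, 3 burn out
  TTF.F
  TF...
  F....
  .....
  .....
Step 5: 2 trees catch fire, 4 burn out
  TF...
  F....
  .....
  .....
  .....

TF...
F....
.....
.....
.....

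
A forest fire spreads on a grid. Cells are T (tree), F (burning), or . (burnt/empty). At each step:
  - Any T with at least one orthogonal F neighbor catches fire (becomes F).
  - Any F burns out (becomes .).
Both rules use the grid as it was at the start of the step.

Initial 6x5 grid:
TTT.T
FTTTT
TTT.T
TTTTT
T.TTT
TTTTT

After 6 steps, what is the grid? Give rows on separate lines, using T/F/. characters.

Step 1: 3 trees catch fire, 1 burn out
  FTT.T
  .FTTT
  FTT.T
  TTTTT
  T.TTT
  TTTTT
Step 2: 4 trees catch fire, 3 burn out
  .FT.T
  ..FTT
  .FT.T
  FTTTT
  T.TTT
  TTTTT
Step 3: 5 trees catch fire, 4 burn out
  ..F.T
  ...FT
  ..F.T
  .FTTT
  F.TTT
  TTTTT
Step 4: 3 trees catch fire, 5 burn out
  ....T
  ....F
  ....T
  ..FTT
  ..TTT
  FTTTT
Step 5: 5 trees catch fire, 3 burn out
  ....F
  .....
  ....F
  ...FT
  ..FTT
  .FTTT
Step 6: 3 trees catch fire, 5 burn out
  .....
  .....
  .....
  ....F
  ...FT
  ..FTT

.....
.....
.....
....F
...FT
..FTT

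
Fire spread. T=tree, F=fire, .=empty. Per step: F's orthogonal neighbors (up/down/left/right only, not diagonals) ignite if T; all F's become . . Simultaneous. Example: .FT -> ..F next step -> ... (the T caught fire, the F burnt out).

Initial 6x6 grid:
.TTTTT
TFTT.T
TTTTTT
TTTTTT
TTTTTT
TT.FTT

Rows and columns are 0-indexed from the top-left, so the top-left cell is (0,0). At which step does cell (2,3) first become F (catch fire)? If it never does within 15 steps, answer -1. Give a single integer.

Step 1: cell (2,3)='T' (+6 fires, +2 burnt)
Step 2: cell (2,3)='T' (+9 fires, +6 burnt)
Step 3: cell (2,3)='F' (+7 fires, +9 burnt)
  -> target ignites at step 3
Step 4: cell (2,3)='.' (+5 fires, +7 burnt)
Step 5: cell (2,3)='.' (+3 fires, +5 burnt)
Step 6: cell (2,3)='.' (+1 fires, +3 burnt)
Step 7: cell (2,3)='.' (+0 fires, +1 burnt)
  fire out at step 7

3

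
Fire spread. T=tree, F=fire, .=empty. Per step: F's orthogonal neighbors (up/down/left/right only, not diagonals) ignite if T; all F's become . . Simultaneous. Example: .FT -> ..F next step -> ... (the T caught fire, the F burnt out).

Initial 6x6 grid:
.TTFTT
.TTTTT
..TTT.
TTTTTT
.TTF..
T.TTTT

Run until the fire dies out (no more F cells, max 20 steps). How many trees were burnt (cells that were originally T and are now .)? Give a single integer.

Answer: 24

Derivation:
Step 1: +6 fires, +2 burnt (F count now 6)
Step 2: +10 fires, +6 burnt (F count now 10)
Step 3: +7 fires, +10 burnt (F count now 7)
Step 4: +1 fires, +7 burnt (F count now 1)
Step 5: +0 fires, +1 burnt (F count now 0)
Fire out after step 5
Initially T: 25, now '.': 35
Total burnt (originally-T cells now '.'): 24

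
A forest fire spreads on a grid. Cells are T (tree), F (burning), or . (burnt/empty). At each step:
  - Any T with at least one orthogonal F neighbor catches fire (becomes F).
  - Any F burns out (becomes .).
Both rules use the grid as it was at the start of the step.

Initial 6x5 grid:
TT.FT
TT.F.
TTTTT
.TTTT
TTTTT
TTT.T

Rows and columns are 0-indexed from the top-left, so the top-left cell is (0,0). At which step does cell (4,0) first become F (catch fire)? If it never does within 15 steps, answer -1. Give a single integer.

Step 1: cell (4,0)='T' (+2 fires, +2 burnt)
Step 2: cell (4,0)='T' (+3 fires, +2 burnt)
Step 3: cell (4,0)='T' (+4 fires, +3 burnt)
Step 4: cell (4,0)='T' (+5 fires, +4 burnt)
Step 5: cell (4,0)='T' (+5 fires, +5 burnt)
Step 6: cell (4,0)='F' (+3 fires, +5 burnt)
  -> target ignites at step 6
Step 7: cell (4,0)='.' (+1 fires, +3 burnt)
Step 8: cell (4,0)='.' (+0 fires, +1 burnt)
  fire out at step 8

6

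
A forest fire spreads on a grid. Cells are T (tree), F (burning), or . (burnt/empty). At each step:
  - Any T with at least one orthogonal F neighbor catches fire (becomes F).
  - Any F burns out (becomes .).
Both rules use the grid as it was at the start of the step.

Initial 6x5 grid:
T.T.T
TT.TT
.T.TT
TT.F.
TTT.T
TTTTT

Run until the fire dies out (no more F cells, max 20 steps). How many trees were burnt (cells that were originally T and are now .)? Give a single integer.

Step 1: +1 fires, +1 burnt (F count now 1)
Step 2: +2 fires, +1 burnt (F count now 2)
Step 3: +1 fires, +2 burnt (F count now 1)
Step 4: +1 fires, +1 burnt (F count now 1)
Step 5: +0 fires, +1 burnt (F count now 0)
Fire out after step 5
Initially T: 21, now '.': 14
Total burnt (originally-T cells now '.'): 5

Answer: 5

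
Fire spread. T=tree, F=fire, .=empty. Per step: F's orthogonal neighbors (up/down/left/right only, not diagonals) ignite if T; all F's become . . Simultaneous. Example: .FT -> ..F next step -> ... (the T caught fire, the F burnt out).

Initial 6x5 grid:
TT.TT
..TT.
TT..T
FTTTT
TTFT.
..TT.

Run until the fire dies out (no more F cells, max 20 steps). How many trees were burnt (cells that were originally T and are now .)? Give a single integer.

Step 1: +7 fires, +2 burnt (F count now 7)
Step 2: +3 fires, +7 burnt (F count now 3)
Step 3: +1 fires, +3 burnt (F count now 1)
Step 4: +1 fires, +1 burnt (F count now 1)
Step 5: +0 fires, +1 burnt (F count now 0)
Fire out after step 5
Initially T: 18, now '.': 24
Total burnt (originally-T cells now '.'): 12

Answer: 12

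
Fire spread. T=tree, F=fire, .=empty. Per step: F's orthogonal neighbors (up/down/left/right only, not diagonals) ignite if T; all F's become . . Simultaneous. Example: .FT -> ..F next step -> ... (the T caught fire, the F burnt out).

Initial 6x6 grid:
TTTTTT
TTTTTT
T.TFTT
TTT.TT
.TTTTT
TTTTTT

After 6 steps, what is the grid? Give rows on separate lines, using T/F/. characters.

Step 1: 3 trees catch fire, 1 burn out
  TTTTTT
  TTTFTT
  T.F.FT
  TTT.TT
  .TTTTT
  TTTTTT
Step 2: 6 trees catch fire, 3 burn out
  TTTFTT
  TTF.FT
  T....F
  TTF.FT
  .TTTTT
  TTTTTT
Step 3: 8 trees catch fire, 6 burn out
  TTF.FT
  TF...F
  T.....
  TF...F
  .TFTFT
  TTTTTT
Step 4: 9 trees catch fire, 8 burn out
  TF...F
  F.....
  T.....
  F.....
  .F.F.F
  TTFTFT
Step 5: 5 trees catch fire, 9 burn out
  F.....
  ......
  F.....
  ......
  ......
  TF.F.F
Step 6: 1 trees catch fire, 5 burn out
  ......
  ......
  ......
  ......
  ......
  F.....

......
......
......
......
......
F.....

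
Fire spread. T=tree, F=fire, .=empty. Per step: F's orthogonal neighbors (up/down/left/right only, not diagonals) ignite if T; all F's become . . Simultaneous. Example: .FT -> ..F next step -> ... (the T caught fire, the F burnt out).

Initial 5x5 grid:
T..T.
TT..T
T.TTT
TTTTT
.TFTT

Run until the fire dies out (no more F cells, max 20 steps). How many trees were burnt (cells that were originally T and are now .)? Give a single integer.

Step 1: +3 fires, +1 burnt (F count now 3)
Step 2: +4 fires, +3 burnt (F count now 4)
Step 3: +3 fires, +4 burnt (F count now 3)
Step 4: +2 fires, +3 burnt (F count now 2)
Step 5: +2 fires, +2 burnt (F count now 2)
Step 6: +2 fires, +2 burnt (F count now 2)
Step 7: +0 fires, +2 burnt (F count now 0)
Fire out after step 7
Initially T: 17, now '.': 24
Total burnt (originally-T cells now '.'): 16

Answer: 16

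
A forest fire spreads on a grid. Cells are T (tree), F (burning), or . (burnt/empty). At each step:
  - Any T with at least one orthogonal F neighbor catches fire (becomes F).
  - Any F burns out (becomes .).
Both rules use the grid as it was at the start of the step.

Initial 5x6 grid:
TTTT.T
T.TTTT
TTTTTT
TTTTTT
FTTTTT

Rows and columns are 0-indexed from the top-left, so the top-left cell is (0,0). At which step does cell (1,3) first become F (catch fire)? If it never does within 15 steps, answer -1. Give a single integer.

Step 1: cell (1,3)='T' (+2 fires, +1 burnt)
Step 2: cell (1,3)='T' (+3 fires, +2 burnt)
Step 3: cell (1,3)='T' (+4 fires, +3 burnt)
Step 4: cell (1,3)='T' (+4 fires, +4 burnt)
Step 5: cell (1,3)='T' (+5 fires, +4 burnt)
Step 6: cell (1,3)='F' (+4 fires, +5 burnt)
  -> target ignites at step 6
Step 7: cell (1,3)='.' (+3 fires, +4 burnt)
Step 8: cell (1,3)='.' (+1 fires, +3 burnt)
Step 9: cell (1,3)='.' (+1 fires, +1 burnt)
Step 10: cell (1,3)='.' (+0 fires, +1 burnt)
  fire out at step 10

6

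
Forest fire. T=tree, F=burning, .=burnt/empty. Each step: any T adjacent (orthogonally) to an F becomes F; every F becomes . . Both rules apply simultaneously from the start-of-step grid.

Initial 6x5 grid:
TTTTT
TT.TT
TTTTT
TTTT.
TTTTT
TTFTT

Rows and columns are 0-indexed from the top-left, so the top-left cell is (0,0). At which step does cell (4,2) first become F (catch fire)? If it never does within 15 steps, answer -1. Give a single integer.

Step 1: cell (4,2)='F' (+3 fires, +1 burnt)
  -> target ignites at step 1
Step 2: cell (4,2)='.' (+5 fires, +3 burnt)
Step 3: cell (4,2)='.' (+5 fires, +5 burnt)
Step 4: cell (4,2)='.' (+3 fires, +5 burnt)
Step 5: cell (4,2)='.' (+4 fires, +3 burnt)
Step 6: cell (4,2)='.' (+4 fires, +4 burnt)
Step 7: cell (4,2)='.' (+3 fires, +4 burnt)
Step 8: cell (4,2)='.' (+0 fires, +3 burnt)
  fire out at step 8

1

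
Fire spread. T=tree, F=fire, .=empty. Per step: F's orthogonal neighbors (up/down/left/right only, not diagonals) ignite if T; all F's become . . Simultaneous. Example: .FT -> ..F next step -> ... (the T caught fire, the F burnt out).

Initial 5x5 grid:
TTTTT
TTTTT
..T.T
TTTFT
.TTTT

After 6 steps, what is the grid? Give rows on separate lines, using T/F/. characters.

Step 1: 3 trees catch fire, 1 burn out
  TTTTT
  TTTTT
  ..T.T
  TTF.F
  .TTFT
Step 2: 5 trees catch fire, 3 burn out
  TTTTT
  TTTTT
  ..F.F
  TF...
  .TF.F
Step 3: 4 trees catch fire, 5 burn out
  TTTTT
  TTFTF
  .....
  F....
  .F...
Step 4: 4 trees catch fire, 4 burn out
  TTFTF
  TF.F.
  .....
  .....
  .....
Step 5: 3 trees catch fire, 4 burn out
  TF.F.
  F....
  .....
  .....
  .....
Step 6: 1 trees catch fire, 3 burn out
  F....
  .....
  .....
  .....
  .....

F....
.....
.....
.....
.....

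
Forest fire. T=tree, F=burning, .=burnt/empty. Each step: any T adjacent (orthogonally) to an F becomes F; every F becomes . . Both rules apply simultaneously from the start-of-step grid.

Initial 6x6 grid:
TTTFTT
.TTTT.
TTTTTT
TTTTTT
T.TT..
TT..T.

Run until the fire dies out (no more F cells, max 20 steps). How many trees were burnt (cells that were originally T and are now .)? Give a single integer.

Answer: 26

Derivation:
Step 1: +3 fires, +1 burnt (F count now 3)
Step 2: +5 fires, +3 burnt (F count now 5)
Step 3: +5 fires, +5 burnt (F count now 5)
Step 4: +5 fires, +5 burnt (F count now 5)
Step 5: +4 fires, +5 burnt (F count now 4)
Step 6: +1 fires, +4 burnt (F count now 1)
Step 7: +1 fires, +1 burnt (F count now 1)
Step 8: +1 fires, +1 burnt (F count now 1)
Step 9: +1 fires, +1 burnt (F count now 1)
Step 10: +0 fires, +1 burnt (F count now 0)
Fire out after step 10
Initially T: 27, now '.': 35
Total burnt (originally-T cells now '.'): 26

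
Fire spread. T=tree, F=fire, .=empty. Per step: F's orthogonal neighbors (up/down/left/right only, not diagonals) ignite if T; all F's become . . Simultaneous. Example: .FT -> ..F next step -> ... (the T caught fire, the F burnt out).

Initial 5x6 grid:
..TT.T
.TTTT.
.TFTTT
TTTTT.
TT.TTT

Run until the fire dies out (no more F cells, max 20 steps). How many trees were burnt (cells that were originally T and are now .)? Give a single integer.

Answer: 20

Derivation:
Step 1: +4 fires, +1 burnt (F count now 4)
Step 2: +6 fires, +4 burnt (F count now 6)
Step 3: +7 fires, +6 burnt (F count now 7)
Step 4: +2 fires, +7 burnt (F count now 2)
Step 5: +1 fires, +2 burnt (F count now 1)
Step 6: +0 fires, +1 burnt (F count now 0)
Fire out after step 6
Initially T: 21, now '.': 29
Total burnt (originally-T cells now '.'): 20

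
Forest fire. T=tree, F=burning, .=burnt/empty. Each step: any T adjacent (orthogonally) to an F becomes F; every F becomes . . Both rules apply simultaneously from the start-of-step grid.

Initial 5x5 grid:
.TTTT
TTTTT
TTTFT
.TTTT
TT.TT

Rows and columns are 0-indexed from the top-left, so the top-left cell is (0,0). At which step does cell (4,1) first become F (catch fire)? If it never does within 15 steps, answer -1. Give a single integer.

Step 1: cell (4,1)='T' (+4 fires, +1 burnt)
Step 2: cell (4,1)='T' (+7 fires, +4 burnt)
Step 3: cell (4,1)='T' (+6 fires, +7 burnt)
Step 4: cell (4,1)='F' (+3 fires, +6 burnt)
  -> target ignites at step 4
Step 5: cell (4,1)='.' (+1 fires, +3 burnt)
Step 6: cell (4,1)='.' (+0 fires, +1 burnt)
  fire out at step 6

4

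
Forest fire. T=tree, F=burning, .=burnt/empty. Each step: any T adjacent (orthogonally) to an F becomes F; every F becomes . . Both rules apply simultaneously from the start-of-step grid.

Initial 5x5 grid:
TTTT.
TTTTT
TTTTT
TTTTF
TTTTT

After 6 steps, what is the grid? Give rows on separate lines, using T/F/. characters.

Step 1: 3 trees catch fire, 1 burn out
  TTTT.
  TTTTT
  TTTTF
  TTTF.
  TTTTF
Step 2: 4 trees catch fire, 3 burn out
  TTTT.
  TTTTF
  TTTF.
  TTF..
  TTTF.
Step 3: 4 trees catch fire, 4 burn out
  TTTT.
  TTTF.
  TTF..
  TF...
  TTF..
Step 4: 5 trees catch fire, 4 burn out
  TTTF.
  TTF..
  TF...
  F....
  TF...
Step 5: 4 trees catch fire, 5 burn out
  TTF..
  TF...
  F....
  .....
  F....
Step 6: 2 trees catch fire, 4 burn out
  TF...
  F....
  .....
  .....
  .....

TF...
F....
.....
.....
.....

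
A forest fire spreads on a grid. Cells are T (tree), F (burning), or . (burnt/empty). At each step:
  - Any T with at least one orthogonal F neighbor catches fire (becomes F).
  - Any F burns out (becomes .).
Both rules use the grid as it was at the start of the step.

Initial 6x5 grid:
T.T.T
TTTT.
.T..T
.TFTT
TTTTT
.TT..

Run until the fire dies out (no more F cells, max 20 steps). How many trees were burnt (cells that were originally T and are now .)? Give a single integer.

Answer: 18

Derivation:
Step 1: +3 fires, +1 burnt (F count now 3)
Step 2: +5 fires, +3 burnt (F count now 5)
Step 3: +5 fires, +5 burnt (F count now 5)
Step 4: +2 fires, +5 burnt (F count now 2)
Step 5: +3 fires, +2 burnt (F count now 3)
Step 6: +0 fires, +3 burnt (F count now 0)
Fire out after step 6
Initially T: 19, now '.': 29
Total burnt (originally-T cells now '.'): 18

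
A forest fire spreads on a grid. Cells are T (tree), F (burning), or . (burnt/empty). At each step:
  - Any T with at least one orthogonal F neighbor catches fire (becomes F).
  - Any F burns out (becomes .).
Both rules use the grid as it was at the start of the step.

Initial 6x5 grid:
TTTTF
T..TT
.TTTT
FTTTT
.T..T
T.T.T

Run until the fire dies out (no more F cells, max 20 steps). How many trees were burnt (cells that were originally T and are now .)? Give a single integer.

Answer: 18

Derivation:
Step 1: +3 fires, +2 burnt (F count now 3)
Step 2: +6 fires, +3 burnt (F count now 6)
Step 3: +5 fires, +6 burnt (F count now 5)
Step 4: +2 fires, +5 burnt (F count now 2)
Step 5: +2 fires, +2 burnt (F count now 2)
Step 6: +0 fires, +2 burnt (F count now 0)
Fire out after step 6
Initially T: 20, now '.': 28
Total burnt (originally-T cells now '.'): 18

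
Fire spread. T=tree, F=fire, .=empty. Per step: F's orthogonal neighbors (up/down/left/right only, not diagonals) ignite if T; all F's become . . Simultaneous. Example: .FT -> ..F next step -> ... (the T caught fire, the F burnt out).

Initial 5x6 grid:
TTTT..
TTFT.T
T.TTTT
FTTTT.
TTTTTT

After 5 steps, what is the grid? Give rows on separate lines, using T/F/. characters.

Step 1: 7 trees catch fire, 2 burn out
  TTFT..
  TF.F.T
  F.FTTT
  .FTTT.
  FTTTTT
Step 2: 6 trees catch fire, 7 burn out
  TF.F..
  F....T
  ...FTT
  ..FTT.
  .FTTTT
Step 3: 4 trees catch fire, 6 burn out
  F.....
  .....T
  ....FT
  ...FT.
  ..FTTT
Step 4: 3 trees catch fire, 4 burn out
  ......
  .....T
  .....F
  ....F.
  ...FTT
Step 5: 2 trees catch fire, 3 burn out
  ......
  .....F
  ......
  ......
  ....FT

......
.....F
......
......
....FT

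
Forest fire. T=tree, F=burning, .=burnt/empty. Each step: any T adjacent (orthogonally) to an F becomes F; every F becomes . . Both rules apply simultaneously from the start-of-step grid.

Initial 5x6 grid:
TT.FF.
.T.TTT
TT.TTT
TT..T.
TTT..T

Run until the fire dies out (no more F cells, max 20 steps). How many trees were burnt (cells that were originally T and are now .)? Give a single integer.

Step 1: +2 fires, +2 burnt (F count now 2)
Step 2: +3 fires, +2 burnt (F count now 3)
Step 3: +2 fires, +3 burnt (F count now 2)
Step 4: +0 fires, +2 burnt (F count now 0)
Fire out after step 4
Initially T: 18, now '.': 19
Total burnt (originally-T cells now '.'): 7

Answer: 7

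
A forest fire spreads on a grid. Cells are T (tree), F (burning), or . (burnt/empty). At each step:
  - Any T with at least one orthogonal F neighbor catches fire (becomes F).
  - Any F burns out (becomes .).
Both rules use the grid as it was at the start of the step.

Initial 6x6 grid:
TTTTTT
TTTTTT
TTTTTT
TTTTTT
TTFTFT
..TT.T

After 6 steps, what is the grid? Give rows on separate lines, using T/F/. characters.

Step 1: 6 trees catch fire, 2 burn out
  TTTTTT
  TTTTTT
  TTTTTT
  TTFTFT
  TF.F.F
  ..FT.T
Step 2: 8 trees catch fire, 6 burn out
  TTTTTT
  TTTTTT
  TTFTFT
  TF.F.F
  F.....
  ...F.F
Step 3: 6 trees catch fire, 8 burn out
  TTTTTT
  TTFTFT
  TF.F.F
  F.....
  ......
  ......
Step 4: 6 trees catch fire, 6 burn out
  TTFTFT
  TF.F.F
  F.....
  ......
  ......
  ......
Step 5: 4 trees catch fire, 6 burn out
  TF.F.F
  F.....
  ......
  ......
  ......
  ......
Step 6: 1 trees catch fire, 4 burn out
  F.....
  ......
  ......
  ......
  ......
  ......

F.....
......
......
......
......
......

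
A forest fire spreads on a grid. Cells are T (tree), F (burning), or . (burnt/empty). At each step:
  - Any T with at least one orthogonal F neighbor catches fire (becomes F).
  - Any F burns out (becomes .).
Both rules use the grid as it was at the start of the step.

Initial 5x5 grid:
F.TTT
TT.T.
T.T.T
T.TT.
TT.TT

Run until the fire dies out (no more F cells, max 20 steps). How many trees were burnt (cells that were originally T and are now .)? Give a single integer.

Step 1: +1 fires, +1 burnt (F count now 1)
Step 2: +2 fires, +1 burnt (F count now 2)
Step 3: +1 fires, +2 burnt (F count now 1)
Step 4: +1 fires, +1 burnt (F count now 1)
Step 5: +1 fires, +1 burnt (F count now 1)
Step 6: +0 fires, +1 burnt (F count now 0)
Fire out after step 6
Initially T: 16, now '.': 15
Total burnt (originally-T cells now '.'): 6

Answer: 6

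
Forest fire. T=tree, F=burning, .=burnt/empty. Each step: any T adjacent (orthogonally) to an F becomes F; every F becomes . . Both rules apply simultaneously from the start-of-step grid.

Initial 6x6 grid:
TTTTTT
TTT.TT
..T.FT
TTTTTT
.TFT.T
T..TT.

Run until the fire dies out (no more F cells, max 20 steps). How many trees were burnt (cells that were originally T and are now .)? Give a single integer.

Step 1: +6 fires, +2 burnt (F count now 6)
Step 2: +7 fires, +6 burnt (F count now 7)
Step 3: +6 fires, +7 burnt (F count now 6)
Step 4: +2 fires, +6 burnt (F count now 2)
Step 5: +2 fires, +2 burnt (F count now 2)
Step 6: +1 fires, +2 burnt (F count now 1)
Step 7: +0 fires, +1 burnt (F count now 0)
Fire out after step 7
Initially T: 25, now '.': 35
Total burnt (originally-T cells now '.'): 24

Answer: 24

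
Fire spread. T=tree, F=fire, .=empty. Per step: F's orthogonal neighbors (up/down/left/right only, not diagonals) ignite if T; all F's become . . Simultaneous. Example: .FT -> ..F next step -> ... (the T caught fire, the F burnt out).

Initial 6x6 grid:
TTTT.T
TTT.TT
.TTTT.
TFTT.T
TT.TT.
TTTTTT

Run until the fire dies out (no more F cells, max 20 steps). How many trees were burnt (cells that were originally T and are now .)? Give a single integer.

Answer: 27

Derivation:
Step 1: +4 fires, +1 burnt (F count now 4)
Step 2: +5 fires, +4 burnt (F count now 5)
Step 3: +7 fires, +5 burnt (F count now 7)
Step 4: +5 fires, +7 burnt (F count now 5)
Step 5: +3 fires, +5 burnt (F count now 3)
Step 6: +2 fires, +3 burnt (F count now 2)
Step 7: +1 fires, +2 burnt (F count now 1)
Step 8: +0 fires, +1 burnt (F count now 0)
Fire out after step 8
Initially T: 28, now '.': 35
Total burnt (originally-T cells now '.'): 27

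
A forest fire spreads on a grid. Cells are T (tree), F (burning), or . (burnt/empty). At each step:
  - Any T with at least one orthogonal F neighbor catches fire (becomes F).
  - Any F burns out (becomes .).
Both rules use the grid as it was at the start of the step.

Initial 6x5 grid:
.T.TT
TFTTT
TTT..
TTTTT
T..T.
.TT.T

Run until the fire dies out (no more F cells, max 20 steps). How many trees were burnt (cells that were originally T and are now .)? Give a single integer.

Step 1: +4 fires, +1 burnt (F count now 4)
Step 2: +4 fires, +4 burnt (F count now 4)
Step 3: +4 fires, +4 burnt (F count now 4)
Step 4: +3 fires, +4 burnt (F count now 3)
Step 5: +2 fires, +3 burnt (F count now 2)
Step 6: +0 fires, +2 burnt (F count now 0)
Fire out after step 6
Initially T: 20, now '.': 27
Total burnt (originally-T cells now '.'): 17

Answer: 17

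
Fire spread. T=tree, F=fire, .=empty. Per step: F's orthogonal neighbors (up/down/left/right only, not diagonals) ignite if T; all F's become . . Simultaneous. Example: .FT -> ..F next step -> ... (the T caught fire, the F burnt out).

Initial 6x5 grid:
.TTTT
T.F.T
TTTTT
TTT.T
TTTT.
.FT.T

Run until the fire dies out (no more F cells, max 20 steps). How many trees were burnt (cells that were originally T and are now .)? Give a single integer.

Answer: 20

Derivation:
Step 1: +4 fires, +2 burnt (F count now 4)
Step 2: +8 fires, +4 burnt (F count now 8)
Step 3: +5 fires, +8 burnt (F count now 5)
Step 4: +3 fires, +5 burnt (F count now 3)
Step 5: +0 fires, +3 burnt (F count now 0)
Fire out after step 5
Initially T: 21, now '.': 29
Total burnt (originally-T cells now '.'): 20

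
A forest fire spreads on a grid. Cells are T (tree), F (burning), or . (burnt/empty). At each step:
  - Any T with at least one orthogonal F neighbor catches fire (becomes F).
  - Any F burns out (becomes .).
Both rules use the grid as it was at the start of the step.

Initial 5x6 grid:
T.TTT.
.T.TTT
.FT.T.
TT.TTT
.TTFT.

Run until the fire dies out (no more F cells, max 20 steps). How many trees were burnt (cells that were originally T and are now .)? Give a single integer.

Step 1: +6 fires, +2 burnt (F count now 6)
Step 2: +3 fires, +6 burnt (F count now 3)
Step 3: +2 fires, +3 burnt (F count now 2)
Step 4: +1 fires, +2 burnt (F count now 1)
Step 5: +3 fires, +1 burnt (F count now 3)
Step 6: +1 fires, +3 burnt (F count now 1)
Step 7: +1 fires, +1 burnt (F count now 1)
Step 8: +0 fires, +1 burnt (F count now 0)
Fire out after step 8
Initially T: 18, now '.': 29
Total burnt (originally-T cells now '.'): 17

Answer: 17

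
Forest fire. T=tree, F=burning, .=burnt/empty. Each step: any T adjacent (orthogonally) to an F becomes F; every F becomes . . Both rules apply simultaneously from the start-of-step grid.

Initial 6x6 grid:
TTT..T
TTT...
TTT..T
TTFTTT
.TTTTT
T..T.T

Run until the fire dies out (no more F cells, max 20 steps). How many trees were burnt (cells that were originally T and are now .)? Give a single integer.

Step 1: +4 fires, +1 burnt (F count now 4)
Step 2: +6 fires, +4 burnt (F count now 6)
Step 3: +6 fires, +6 burnt (F count now 6)
Step 4: +4 fires, +6 burnt (F count now 4)
Step 5: +2 fires, +4 burnt (F count now 2)
Step 6: +0 fires, +2 burnt (F count now 0)
Fire out after step 6
Initially T: 24, now '.': 34
Total burnt (originally-T cells now '.'): 22

Answer: 22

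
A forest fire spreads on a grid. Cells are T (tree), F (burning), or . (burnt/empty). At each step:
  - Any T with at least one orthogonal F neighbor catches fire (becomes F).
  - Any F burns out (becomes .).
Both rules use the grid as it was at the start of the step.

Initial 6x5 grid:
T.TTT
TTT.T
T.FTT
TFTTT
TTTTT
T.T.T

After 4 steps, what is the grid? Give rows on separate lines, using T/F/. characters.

Step 1: 5 trees catch fire, 2 burn out
  T.TTT
  TTF.T
  T..FT
  F.FTT
  TFTTT
  T.T.T
Step 2: 7 trees catch fire, 5 burn out
  T.FTT
  TF..T
  F...F
  ...FT
  F.FTT
  T.T.T
Step 3: 7 trees catch fire, 7 burn out
  T..FT
  F...F
  .....
  ....F
  ...FT
  F.F.T
Step 4: 3 trees catch fire, 7 burn out
  F...F
  .....
  .....
  .....
  ....F
  ....T

F...F
.....
.....
.....
....F
....T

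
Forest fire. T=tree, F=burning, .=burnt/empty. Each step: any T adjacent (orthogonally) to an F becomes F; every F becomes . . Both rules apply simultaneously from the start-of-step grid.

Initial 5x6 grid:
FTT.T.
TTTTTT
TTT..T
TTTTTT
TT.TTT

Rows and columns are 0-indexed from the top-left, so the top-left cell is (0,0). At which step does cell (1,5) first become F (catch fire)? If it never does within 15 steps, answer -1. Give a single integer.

Step 1: cell (1,5)='T' (+2 fires, +1 burnt)
Step 2: cell (1,5)='T' (+3 fires, +2 burnt)
Step 3: cell (1,5)='T' (+3 fires, +3 burnt)
Step 4: cell (1,5)='T' (+4 fires, +3 burnt)
Step 5: cell (1,5)='T' (+3 fires, +4 burnt)
Step 6: cell (1,5)='F' (+3 fires, +3 burnt)
  -> target ignites at step 6
Step 7: cell (1,5)='.' (+3 fires, +3 burnt)
Step 8: cell (1,5)='.' (+2 fires, +3 burnt)
Step 9: cell (1,5)='.' (+1 fires, +2 burnt)
Step 10: cell (1,5)='.' (+0 fires, +1 burnt)
  fire out at step 10

6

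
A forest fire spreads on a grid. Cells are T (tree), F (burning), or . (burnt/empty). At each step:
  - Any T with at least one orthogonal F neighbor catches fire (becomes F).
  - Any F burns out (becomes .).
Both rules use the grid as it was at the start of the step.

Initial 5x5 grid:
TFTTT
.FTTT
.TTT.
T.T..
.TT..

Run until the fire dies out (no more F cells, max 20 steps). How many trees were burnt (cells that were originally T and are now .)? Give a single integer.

Step 1: +4 fires, +2 burnt (F count now 4)
Step 2: +3 fires, +4 burnt (F count now 3)
Step 3: +4 fires, +3 burnt (F count now 4)
Step 4: +1 fires, +4 burnt (F count now 1)
Step 5: +1 fires, +1 burnt (F count now 1)
Step 6: +0 fires, +1 burnt (F count now 0)
Fire out after step 6
Initially T: 14, now '.': 24
Total burnt (originally-T cells now '.'): 13

Answer: 13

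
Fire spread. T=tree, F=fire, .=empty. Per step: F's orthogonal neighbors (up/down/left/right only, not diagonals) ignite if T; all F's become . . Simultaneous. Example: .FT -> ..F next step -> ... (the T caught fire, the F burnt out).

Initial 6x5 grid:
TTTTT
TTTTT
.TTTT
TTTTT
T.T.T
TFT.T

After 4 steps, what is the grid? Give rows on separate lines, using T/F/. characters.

Step 1: 2 trees catch fire, 1 burn out
  TTTTT
  TTTTT
  .TTTT
  TTTTT
  T.T.T
  F.F.T
Step 2: 2 trees catch fire, 2 burn out
  TTTTT
  TTTTT
  .TTTT
  TTTTT
  F.F.T
  ....T
Step 3: 2 trees catch fire, 2 burn out
  TTTTT
  TTTTT
  .TTTT
  FTFTT
  ....T
  ....T
Step 4: 3 trees catch fire, 2 burn out
  TTTTT
  TTTTT
  .TFTT
  .F.FT
  ....T
  ....T

TTTTT
TTTTT
.TFTT
.F.FT
....T
....T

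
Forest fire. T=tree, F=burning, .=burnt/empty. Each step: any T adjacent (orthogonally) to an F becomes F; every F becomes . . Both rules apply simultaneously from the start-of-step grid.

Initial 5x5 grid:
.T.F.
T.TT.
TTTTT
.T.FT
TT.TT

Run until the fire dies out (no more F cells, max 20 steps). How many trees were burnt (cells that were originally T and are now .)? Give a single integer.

Answer: 14

Derivation:
Step 1: +4 fires, +2 burnt (F count now 4)
Step 2: +4 fires, +4 burnt (F count now 4)
Step 3: +1 fires, +4 burnt (F count now 1)
Step 4: +2 fires, +1 burnt (F count now 2)
Step 5: +2 fires, +2 burnt (F count now 2)
Step 6: +1 fires, +2 burnt (F count now 1)
Step 7: +0 fires, +1 burnt (F count now 0)
Fire out after step 7
Initially T: 15, now '.': 24
Total burnt (originally-T cells now '.'): 14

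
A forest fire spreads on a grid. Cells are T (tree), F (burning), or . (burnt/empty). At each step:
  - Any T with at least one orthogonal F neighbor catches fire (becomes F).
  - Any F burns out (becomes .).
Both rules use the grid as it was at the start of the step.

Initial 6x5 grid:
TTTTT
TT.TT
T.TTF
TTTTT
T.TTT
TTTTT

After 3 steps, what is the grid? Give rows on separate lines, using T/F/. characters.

Step 1: 3 trees catch fire, 1 burn out
  TTTTT
  TT.TF
  T.TF.
  TTTTF
  T.TTT
  TTTTT
Step 2: 5 trees catch fire, 3 burn out
  TTTTF
  TT.F.
  T.F..
  TTTF.
  T.TTF
  TTTTT
Step 3: 4 trees catch fire, 5 burn out
  TTTF.
  TT...
  T....
  TTF..
  T.TF.
  TTTTF

TTTF.
TT...
T....
TTF..
T.TF.
TTTTF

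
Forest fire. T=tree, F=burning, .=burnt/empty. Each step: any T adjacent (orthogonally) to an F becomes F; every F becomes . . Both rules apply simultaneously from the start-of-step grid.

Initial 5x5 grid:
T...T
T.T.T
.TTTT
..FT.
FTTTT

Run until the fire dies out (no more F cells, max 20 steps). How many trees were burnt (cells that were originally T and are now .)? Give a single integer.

Answer: 12

Derivation:
Step 1: +4 fires, +2 burnt (F count now 4)
Step 2: +4 fires, +4 burnt (F count now 4)
Step 3: +2 fires, +4 burnt (F count now 2)
Step 4: +1 fires, +2 burnt (F count now 1)
Step 5: +1 fires, +1 burnt (F count now 1)
Step 6: +0 fires, +1 burnt (F count now 0)
Fire out after step 6
Initially T: 14, now '.': 23
Total burnt (originally-T cells now '.'): 12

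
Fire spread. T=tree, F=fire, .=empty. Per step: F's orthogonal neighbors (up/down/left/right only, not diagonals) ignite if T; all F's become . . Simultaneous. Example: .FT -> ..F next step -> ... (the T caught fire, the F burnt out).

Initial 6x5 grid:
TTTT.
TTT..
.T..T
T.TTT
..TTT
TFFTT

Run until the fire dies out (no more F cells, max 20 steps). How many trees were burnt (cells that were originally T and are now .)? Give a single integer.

Step 1: +3 fires, +2 burnt (F count now 3)
Step 2: +3 fires, +3 burnt (F count now 3)
Step 3: +2 fires, +3 burnt (F count now 2)
Step 4: +1 fires, +2 burnt (F count now 1)
Step 5: +1 fires, +1 burnt (F count now 1)
Step 6: +0 fires, +1 burnt (F count now 0)
Fire out after step 6
Initially T: 19, now '.': 21
Total burnt (originally-T cells now '.'): 10

Answer: 10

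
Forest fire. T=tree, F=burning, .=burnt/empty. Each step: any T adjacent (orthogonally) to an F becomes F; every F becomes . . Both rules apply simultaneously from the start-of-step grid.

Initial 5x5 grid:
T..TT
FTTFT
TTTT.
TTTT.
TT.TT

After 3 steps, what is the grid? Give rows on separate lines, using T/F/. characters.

Step 1: 7 trees catch fire, 2 burn out
  F..FT
  .FF.F
  FTTF.
  TTTT.
  TT.TT
Step 2: 5 trees catch fire, 7 burn out
  ....F
  .....
  .FF..
  FTTF.
  TT.TT
Step 3: 4 trees catch fire, 5 burn out
  .....
  .....
  .....
  .FF..
  FT.FT

.....
.....
.....
.FF..
FT.FT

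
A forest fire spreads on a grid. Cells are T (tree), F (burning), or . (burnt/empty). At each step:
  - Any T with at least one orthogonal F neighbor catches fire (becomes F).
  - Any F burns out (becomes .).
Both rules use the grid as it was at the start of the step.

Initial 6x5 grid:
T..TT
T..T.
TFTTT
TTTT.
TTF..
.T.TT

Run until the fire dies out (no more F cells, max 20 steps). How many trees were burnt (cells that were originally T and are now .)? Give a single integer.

Step 1: +5 fires, +2 burnt (F count now 5)
Step 2: +6 fires, +5 burnt (F count now 6)
Step 3: +3 fires, +6 burnt (F count now 3)
Step 4: +1 fires, +3 burnt (F count now 1)
Step 5: +1 fires, +1 burnt (F count now 1)
Step 6: +0 fires, +1 burnt (F count now 0)
Fire out after step 6
Initially T: 18, now '.': 28
Total burnt (originally-T cells now '.'): 16

Answer: 16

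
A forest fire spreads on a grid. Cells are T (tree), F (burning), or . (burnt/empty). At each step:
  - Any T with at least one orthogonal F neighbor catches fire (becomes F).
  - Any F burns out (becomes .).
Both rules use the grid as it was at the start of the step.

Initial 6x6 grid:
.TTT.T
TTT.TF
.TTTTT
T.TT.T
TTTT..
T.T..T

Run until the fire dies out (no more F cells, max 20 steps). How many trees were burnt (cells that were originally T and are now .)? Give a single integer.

Answer: 23

Derivation:
Step 1: +3 fires, +1 burnt (F count now 3)
Step 2: +2 fires, +3 burnt (F count now 2)
Step 3: +1 fires, +2 burnt (F count now 1)
Step 4: +2 fires, +1 burnt (F count now 2)
Step 5: +4 fires, +2 burnt (F count now 4)
Step 6: +3 fires, +4 burnt (F count now 3)
Step 7: +5 fires, +3 burnt (F count now 5)
Step 8: +1 fires, +5 burnt (F count now 1)
Step 9: +2 fires, +1 burnt (F count now 2)
Step 10: +0 fires, +2 burnt (F count now 0)
Fire out after step 10
Initially T: 24, now '.': 35
Total burnt (originally-T cells now '.'): 23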